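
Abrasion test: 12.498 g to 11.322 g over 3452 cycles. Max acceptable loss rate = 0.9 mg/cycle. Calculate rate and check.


Loss = 12.498 - 11.322 = 1.176 g
Rate = 1.176 g / 3452 cycles x 1000 = 0.341 mg/cycle
Max = 0.9 mg/cycle
Passes: Yes


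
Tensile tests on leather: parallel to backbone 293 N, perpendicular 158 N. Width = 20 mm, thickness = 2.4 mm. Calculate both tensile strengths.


Parallel = 6.10 N/mm^2
Perpendicular = 3.29 N/mm^2

Area = 20 x 2.4 = 48.0 mm^2
TS (parallel) = 293 / 48.0 = 6.10 N/mm^2
TS (perpendicular) = 158 / 48.0 = 3.29 N/mm^2


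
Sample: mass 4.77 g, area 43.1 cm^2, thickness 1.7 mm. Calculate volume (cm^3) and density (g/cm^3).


Thickness in cm = 1.7 / 10 = 0.17 cm
Volume = 43.1 x 0.17 = 7.327 cm^3
Density = 4.77 / 7.327 = 0.651 g/cm^3


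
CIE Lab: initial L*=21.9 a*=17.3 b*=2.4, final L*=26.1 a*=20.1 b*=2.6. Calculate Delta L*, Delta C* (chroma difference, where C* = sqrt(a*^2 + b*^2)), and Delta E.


Delta L* = 26.1 - 21.9 = 4.2
C1* = sqrt((17.3)^2 + (2.4)^2) = 17.466
C2* = sqrt((20.1)^2 + (2.6)^2) = 20.267
Delta C* = 20.267 - 17.466 = 2.80
Delta E = sqrt((4.2)^2 + (2.8)^2 + (0.2)^2) = 5.05


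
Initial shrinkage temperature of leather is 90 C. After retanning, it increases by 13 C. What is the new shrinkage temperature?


103 C

New Ts = 90 + 13 = 103 C


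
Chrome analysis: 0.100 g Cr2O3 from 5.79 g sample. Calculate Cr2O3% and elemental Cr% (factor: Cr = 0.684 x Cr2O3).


Cr2O3% = 0.100 / 5.79 x 100 = 1.73%
Cr% = 1.73 x 0.684 = 1.18%


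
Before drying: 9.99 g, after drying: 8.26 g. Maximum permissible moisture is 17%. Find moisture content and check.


MC = (9.99 - 8.26) / 9.99 x 100 = 17.3%
Maximum: 17%
Acceptable: No


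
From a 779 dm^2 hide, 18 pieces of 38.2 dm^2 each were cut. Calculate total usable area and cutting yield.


Usable area = 687.6 dm^2
Yield = 88.3%

Total usable = 18 x 38.2 = 687.6 dm^2
Yield = 687.6 / 779 x 100 = 88.3%


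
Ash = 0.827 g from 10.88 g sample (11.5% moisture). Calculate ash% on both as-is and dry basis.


As-is ash% = 0.827 / 10.88 x 100 = 7.60%
Dry mass = 10.88 x (100 - 11.5) / 100 = 9.6288 g
Dry-basis ash% = 0.827 / 9.6288 x 100 = 8.59%


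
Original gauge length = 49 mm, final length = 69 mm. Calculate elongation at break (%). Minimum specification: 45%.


Elongation = 40.8%
Meets spec: No

Extension = 69 - 49 = 20 mm
Elongation = 20 / 49 x 100 = 40.8%
Minimum required: 45%
Meets specification: No


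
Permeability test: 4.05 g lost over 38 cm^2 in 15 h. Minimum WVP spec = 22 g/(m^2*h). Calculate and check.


WVP = 71.05 g/(m^2*h)
Meets specification: Yes

WVP = 4.05 / (38 x 15) x 10000 = 71.05 g/(m^2*h)
Minimum: 22 g/(m^2*h)
Meets spec: Yes


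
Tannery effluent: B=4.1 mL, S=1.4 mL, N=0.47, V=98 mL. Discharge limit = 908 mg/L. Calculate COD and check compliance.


COD = (4.1 - 1.4) x 0.47 x 8000 / 98 = 103.6 mg/L
Limit: 908 mg/L
Compliant: Yes


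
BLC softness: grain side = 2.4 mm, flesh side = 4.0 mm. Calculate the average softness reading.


3.20 mm


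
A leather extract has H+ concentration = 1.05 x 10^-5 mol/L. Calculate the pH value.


pH = -log10[H+]
pH = -log10(1.05 x 10^-5) = 4.98


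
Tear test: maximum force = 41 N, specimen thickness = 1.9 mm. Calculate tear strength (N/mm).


Tear strength = force / thickness
Tear = 41 / 1.9 = 21.6 N/mm


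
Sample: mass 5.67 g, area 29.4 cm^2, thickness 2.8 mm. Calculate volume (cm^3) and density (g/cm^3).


Volume = 8.232 cm^3
Density = 0.689 g/cm^3

Thickness in cm = 2.8 / 10 = 0.28 cm
Volume = 29.4 x 0.28 = 8.232 cm^3
Density = 5.67 / 8.232 = 0.689 g/cm^3


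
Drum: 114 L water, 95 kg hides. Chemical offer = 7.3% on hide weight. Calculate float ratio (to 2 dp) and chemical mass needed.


Float ratio = 114 / 95 = 1.20
Chemical = 95 x 7.3 / 100 = 6.935 kg


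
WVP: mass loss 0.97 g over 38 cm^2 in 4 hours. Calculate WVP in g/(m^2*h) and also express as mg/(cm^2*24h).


WVP = 0.97 / (38 x 4) x 10000 = 63.82 g/(m^2*h)
Mass loss in mg = 0.97 x 1000 = 970 mg
Per cm^2 per 24h in mg: 970 x 24 / (38 x 4) = 23280 / 152 = 153.16 mg/(cm^2*24h)


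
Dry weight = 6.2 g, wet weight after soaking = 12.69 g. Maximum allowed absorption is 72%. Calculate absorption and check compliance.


WA = (12.69 - 6.2) / 6.2 x 100 = 104.7%
Maximum allowed: 72%
Compliant: No


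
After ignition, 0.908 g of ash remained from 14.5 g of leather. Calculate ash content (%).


6.26%

Ash% = 0.908 / 14.5 x 100
Ash% = 6.26%


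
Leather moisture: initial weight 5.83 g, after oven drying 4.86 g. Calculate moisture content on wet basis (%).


16.6%

Moisture = 5.83 - 4.86 = 0.97 g
MC = 0.97 / 5.83 x 100 = 16.6%


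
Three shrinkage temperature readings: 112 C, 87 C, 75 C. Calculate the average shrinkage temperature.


91.3 C

Average = (112 + 87 + 75) / 3
Average = 274 / 3 = 91.3 C


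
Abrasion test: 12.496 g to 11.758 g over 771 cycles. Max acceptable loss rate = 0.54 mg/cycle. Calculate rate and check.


Rate = 0.957 mg/cycle
Passes: No


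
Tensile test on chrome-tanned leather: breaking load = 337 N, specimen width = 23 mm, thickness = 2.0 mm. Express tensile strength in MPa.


Cross-section = 23 x 2.0 = 46.0 mm^2
TS = 337 / 46.0 = 7.33 MPa
(1 N/mm^2 = 1 MPa)


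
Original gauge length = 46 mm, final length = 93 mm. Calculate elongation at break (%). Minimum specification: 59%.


Extension = 93 - 46 = 47 mm
Elongation = 47 / 46 x 100 = 102.2%
Minimum required: 59%
Meets specification: Yes


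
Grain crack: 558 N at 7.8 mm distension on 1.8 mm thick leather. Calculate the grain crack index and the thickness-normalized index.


Crack index = 558 / 7.8 = 71.5 N/mm
Normalized = 71.5 / 1.8 = 39.7 N/mm per mm


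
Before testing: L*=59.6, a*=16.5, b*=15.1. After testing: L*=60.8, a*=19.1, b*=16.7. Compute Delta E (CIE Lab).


Delta E = 3.28


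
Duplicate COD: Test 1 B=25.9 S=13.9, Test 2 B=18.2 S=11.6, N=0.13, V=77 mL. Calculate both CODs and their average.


COD1 = (25.9 - 13.9) x 0.13 x 8000 / 77 = 162.1 mg/L
COD2 = (18.2 - 11.6) x 0.13 x 8000 / 77 = 89.1 mg/L
Average = (162.1 + 89.1) / 2 = 125.6 mg/L


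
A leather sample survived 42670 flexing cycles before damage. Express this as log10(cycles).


log10(42670) = 4.63


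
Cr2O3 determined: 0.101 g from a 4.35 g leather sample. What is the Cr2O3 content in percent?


2.32%

Cr2O3% = 0.101 / 4.35 x 100
Cr2O3% = 2.32%


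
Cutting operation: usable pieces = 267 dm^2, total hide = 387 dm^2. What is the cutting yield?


Yield = usable / total x 100
Yield = 267 / 387 x 100 = 69.0%


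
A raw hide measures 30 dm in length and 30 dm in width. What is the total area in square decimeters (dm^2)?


Area = length x width
Area = 30 x 30 = 900 dm^2


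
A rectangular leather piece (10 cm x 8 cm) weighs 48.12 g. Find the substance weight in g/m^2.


6015.0 g/m^2


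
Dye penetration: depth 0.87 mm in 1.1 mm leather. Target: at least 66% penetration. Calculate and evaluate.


Penetration = 79.1%
Meets target: Yes

Penetration = 0.87 / 1.1 x 100 = 79.1%
Target: 66%
Meets target: Yes


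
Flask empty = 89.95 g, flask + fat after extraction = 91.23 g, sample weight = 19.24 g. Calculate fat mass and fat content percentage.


Fat mass = 1.28 g
Fat content = 6.7%

Fat mass = 91.23 - 89.95 = 1.28 g
Fat% = 1.28 / 19.24 x 100 = 6.7%


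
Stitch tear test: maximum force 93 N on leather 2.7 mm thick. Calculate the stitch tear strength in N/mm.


Stitch tear strength = force / thickness
STS = 93 / 2.7 = 34.4 N/mm


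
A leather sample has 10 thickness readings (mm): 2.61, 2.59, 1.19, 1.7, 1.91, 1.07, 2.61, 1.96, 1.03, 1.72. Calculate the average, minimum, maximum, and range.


Sum = 18.39
Average = 18.39 / 10 = 1.84 mm
Minimum = 1.03 mm
Maximum = 2.61 mm
Range = 2.61 - 1.03 = 1.58 mm


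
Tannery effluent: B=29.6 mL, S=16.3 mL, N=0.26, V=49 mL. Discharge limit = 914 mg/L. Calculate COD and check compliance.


COD = 564.6 mg/L
Compliant: Yes


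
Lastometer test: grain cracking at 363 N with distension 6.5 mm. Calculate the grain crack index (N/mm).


55.8 N/mm

Grain crack index = force / distension
Index = 363 / 6.5 = 55.8 N/mm


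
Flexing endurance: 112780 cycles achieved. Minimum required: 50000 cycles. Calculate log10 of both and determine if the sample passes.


Achieved: log10 = 5.05
Required: log10 = 4.70
Passes: Yes

log10(112780) = 5.05
log10(50000) = 4.70
Passes: Yes


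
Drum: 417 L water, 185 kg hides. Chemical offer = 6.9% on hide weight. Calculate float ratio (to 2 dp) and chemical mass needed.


Float ratio = 417 / 185 = 2.25
Chemical = 185 x 6.9 / 100 = 12.765 kg


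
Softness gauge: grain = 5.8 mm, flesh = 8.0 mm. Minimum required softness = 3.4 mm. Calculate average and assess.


Average = (5.8 + 8.0) / 2 = 6.90 mm
Minimum = 3.4 mm
Meets requirement: Yes


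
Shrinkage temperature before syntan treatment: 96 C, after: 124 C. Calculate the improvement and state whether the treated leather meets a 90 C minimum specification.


Improvement = 124 - 96 = 28 C
Spec check: 124 C >= 90 C? Yes


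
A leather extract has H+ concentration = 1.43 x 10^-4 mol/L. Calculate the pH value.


pH = -log10[H+]
pH = -log10(1.43 x 10^-4) = 3.84


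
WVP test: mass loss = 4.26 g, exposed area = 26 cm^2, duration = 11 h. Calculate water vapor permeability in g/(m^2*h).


WVP = mass_loss / (area x time) x 10000
WVP = 4.26 / (26 x 11) x 10000
WVP = 4.26 / 286 x 10000 = 148.95 g/(m^2*h)


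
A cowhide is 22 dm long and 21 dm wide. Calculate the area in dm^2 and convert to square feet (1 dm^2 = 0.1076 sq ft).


Area = 22 x 21 = 462 dm^2
Conversion: 462 x 0.1076 = 49.71 sq ft


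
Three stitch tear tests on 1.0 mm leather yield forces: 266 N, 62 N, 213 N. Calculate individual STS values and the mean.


STS1 = 266 / 1.0 = 266.0 N/mm
STS2 = 62 / 1.0 = 62.0 N/mm
STS3 = 213 / 1.0 = 213.0 N/mm
Mean = (266.0 + 62.0 + 213.0) / 3 = 180.3 N/mm


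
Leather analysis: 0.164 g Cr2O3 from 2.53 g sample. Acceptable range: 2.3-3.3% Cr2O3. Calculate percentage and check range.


Cr2O3 = 6.48%
Within range: No


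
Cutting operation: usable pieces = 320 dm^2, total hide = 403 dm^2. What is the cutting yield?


79.4%

Yield = usable / total x 100
Yield = 320 / 403 x 100 = 79.4%


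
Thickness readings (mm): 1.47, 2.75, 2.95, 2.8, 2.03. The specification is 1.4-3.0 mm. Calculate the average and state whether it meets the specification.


Average = 2.40 mm
Within specification: Yes


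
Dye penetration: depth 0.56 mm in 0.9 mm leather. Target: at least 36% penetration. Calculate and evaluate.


Penetration = 62.2%
Meets target: Yes


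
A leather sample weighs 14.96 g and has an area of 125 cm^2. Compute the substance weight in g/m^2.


Substance weight = mass / area x 10000
SW = 14.96 / 125 x 10000
SW = 1196.8 g/m^2


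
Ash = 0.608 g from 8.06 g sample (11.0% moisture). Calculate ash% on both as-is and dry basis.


As-is ash = 7.54%
Dry-basis ash = 8.48%


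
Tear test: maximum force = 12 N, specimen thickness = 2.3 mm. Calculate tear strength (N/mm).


Tear strength = force / thickness
Tear = 12 / 2.3 = 5.2 N/mm


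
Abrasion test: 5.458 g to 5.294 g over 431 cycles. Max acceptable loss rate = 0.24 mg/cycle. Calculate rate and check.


Loss = 5.458 - 5.294 = 0.164 g
Rate = 0.164 g / 431 cycles x 1000 = 0.381 mg/cycle
Max = 0.24 mg/cycle
Passes: No


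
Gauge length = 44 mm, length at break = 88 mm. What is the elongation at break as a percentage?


Extension = 88 - 44 = 44 mm
Elongation = 44 / 44 x 100 = 100.0%


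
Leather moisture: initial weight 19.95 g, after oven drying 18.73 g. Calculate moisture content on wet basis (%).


6.1%


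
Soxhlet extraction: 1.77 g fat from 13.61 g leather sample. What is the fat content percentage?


13.0%

Fat content = 1.77 / 13.61 x 100
Fat = 13.0%


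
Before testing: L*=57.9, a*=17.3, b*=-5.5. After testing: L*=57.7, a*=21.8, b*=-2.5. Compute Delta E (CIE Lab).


dL = 57.7 - 57.9 = -0.2
da = 21.8 - 17.3 = 4.5
db = -2.5 - (-5.5) = 3.0
dE = sqrt((-0.2)^2 + (4.5)^2 + (3.0)^2) = 5.41


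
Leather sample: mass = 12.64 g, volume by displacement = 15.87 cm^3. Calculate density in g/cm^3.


Density = mass / volume
Density = 12.64 / 15.87 = 0.796 g/cm^3


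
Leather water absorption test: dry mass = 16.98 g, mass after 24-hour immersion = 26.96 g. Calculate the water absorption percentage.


58.8%


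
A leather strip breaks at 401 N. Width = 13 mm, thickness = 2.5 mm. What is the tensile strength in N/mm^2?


Cross-sectional area = 13 x 2.5 = 32.5 mm^2
Tensile strength = 401 / 32.5 = 12.34 N/mm^2


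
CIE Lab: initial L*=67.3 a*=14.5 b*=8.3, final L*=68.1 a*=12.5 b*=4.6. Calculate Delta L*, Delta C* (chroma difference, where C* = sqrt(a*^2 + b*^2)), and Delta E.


Delta L* = 0.8
Delta C* = -3.39
Delta E = 4.28

Delta L* = 68.1 - 67.3 = 0.8
C1* = sqrt((14.5)^2 + (8.3)^2) = 16.707
C2* = sqrt((12.5)^2 + (4.6)^2) = 13.320
Delta C* = 13.320 - 16.707 = -3.39
Delta E = sqrt((0.8)^2 + (-2.0)^2 + (-3.7)^2) = 4.28


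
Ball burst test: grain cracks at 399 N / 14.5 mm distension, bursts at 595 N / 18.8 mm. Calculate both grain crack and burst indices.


Crack index = 27.5 N/mm
Burst index = 31.6 N/mm


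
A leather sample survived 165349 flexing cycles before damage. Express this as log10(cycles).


5.22


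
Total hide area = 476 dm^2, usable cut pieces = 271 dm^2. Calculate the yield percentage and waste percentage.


Yield = 271 / 476 x 100 = 56.9%
Waste = 476 - 271 = 205 dm^2
Waste% = 100 - 56.9 = 43.1%


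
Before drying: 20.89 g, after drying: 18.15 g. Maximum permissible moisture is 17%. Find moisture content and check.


MC = (20.89 - 18.15) / 20.89 x 100 = 13.1%
Maximum: 17%
Acceptable: Yes


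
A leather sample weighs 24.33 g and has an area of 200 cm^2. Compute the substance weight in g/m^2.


1216.5 g/m^2


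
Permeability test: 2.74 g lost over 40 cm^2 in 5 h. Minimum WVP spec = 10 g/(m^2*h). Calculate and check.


WVP = 137.00 g/(m^2*h)
Meets specification: Yes

WVP = 2.74 / (40 x 5) x 10000 = 137.00 g/(m^2*h)
Minimum: 10 g/(m^2*h)
Meets spec: Yes


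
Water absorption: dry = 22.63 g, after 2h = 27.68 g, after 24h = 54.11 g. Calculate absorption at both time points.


WA (2h) = (27.68 - 22.63) / 22.63 x 100 = 22.3%
WA (24h) = (54.11 - 22.63) / 22.63 x 100 = 139.1%


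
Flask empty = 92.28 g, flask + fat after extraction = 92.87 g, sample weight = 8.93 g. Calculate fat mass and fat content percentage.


Fat mass = 0.59 g
Fat content = 6.6%

Fat mass = 92.87 - 92.28 = 0.59 g
Fat% = 0.59 / 8.93 x 100 = 6.6%


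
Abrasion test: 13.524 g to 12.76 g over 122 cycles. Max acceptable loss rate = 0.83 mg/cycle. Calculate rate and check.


Rate = 6.262 mg/cycle
Passes: No


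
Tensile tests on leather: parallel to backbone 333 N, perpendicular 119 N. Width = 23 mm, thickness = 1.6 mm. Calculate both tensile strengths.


Parallel = 9.05 N/mm^2
Perpendicular = 3.23 N/mm^2

Area = 23 x 1.6 = 36.8 mm^2
TS (parallel) = 333 / 36.8 = 9.05 N/mm^2
TS (perpendicular) = 119 / 36.8 = 3.23 N/mm^2


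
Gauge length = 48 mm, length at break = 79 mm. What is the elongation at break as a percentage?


64.6%


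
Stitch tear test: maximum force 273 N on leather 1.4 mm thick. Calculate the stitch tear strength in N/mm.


Stitch tear strength = force / thickness
STS = 273 / 1.4 = 195.0 N/mm


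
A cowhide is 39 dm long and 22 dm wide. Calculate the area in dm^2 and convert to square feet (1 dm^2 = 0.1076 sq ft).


858 dm^2
92.32 sq ft


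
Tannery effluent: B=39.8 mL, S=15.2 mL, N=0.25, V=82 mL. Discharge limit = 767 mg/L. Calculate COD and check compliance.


COD = 600.0 mg/L
Compliant: Yes

COD = (39.8 - 15.2) x 0.25 x 8000 / 82 = 600.0 mg/L
Limit: 767 mg/L
Compliant: Yes


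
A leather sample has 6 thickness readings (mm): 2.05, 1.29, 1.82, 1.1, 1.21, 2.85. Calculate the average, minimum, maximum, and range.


Average = 1.72 mm
Min = 1.1 mm
Max = 2.85 mm
Range = 1.75 mm

Sum = 10.32
Average = 10.32 / 6 = 1.72 mm
Minimum = 1.1 mm
Maximum = 2.85 mm
Range = 2.85 - 1.1 = 1.75 mm


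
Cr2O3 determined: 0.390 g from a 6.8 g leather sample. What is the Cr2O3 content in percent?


Cr2O3% = 0.390 / 6.8 x 100
Cr2O3% = 5.74%


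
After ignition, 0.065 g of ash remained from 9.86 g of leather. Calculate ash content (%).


Ash% = 0.065 / 9.86 x 100
Ash% = 0.66%


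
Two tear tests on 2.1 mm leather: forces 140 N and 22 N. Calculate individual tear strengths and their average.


Tear 1 = 140 / 2.1 = 66.7 N/mm
Tear 2 = 22 / 2.1 = 10.5 N/mm
Average = (66.7 + 10.5) / 2 = 38.6 N/mm


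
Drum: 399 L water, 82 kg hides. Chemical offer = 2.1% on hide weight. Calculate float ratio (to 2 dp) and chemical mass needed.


Float ratio = 4.87
Chemical needed = 1.722 kg


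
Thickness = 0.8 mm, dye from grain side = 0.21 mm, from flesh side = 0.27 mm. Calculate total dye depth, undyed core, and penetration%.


Total dyed = 0.21 + 0.27 = 0.48 mm
Undyed core = 0.8 - 0.48 = 0.32 mm
Penetration = 0.48 / 0.8 x 100 = 60.0%


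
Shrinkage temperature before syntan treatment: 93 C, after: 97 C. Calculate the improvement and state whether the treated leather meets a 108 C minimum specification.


Improvement = 4 C
Meets 108 C spec: No

Improvement = 97 - 93 = 4 C
Spec check: 97 C >= 108 C? No


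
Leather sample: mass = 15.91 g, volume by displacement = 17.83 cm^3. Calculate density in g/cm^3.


0.892 g/cm^3


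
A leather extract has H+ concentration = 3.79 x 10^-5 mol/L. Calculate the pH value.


pH = -log10[H+]
pH = -log10(3.79 x 10^-5) = 4.42


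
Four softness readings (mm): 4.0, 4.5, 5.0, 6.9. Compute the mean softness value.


5.10 mm

Sum = 4.0 + 4.5 + 5.0 + 6.9
Mean = 20.4 / 4 = 5.10 mm


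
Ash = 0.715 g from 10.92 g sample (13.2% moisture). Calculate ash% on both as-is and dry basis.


As-is ash = 6.55%
Dry-basis ash = 7.54%

As-is ash% = 0.715 / 10.92 x 100 = 6.55%
Dry mass = 10.92 x (100 - 13.2) / 100 = 9.47856 g
Dry-basis ash% = 0.715 / 9.47856 x 100 = 7.54%


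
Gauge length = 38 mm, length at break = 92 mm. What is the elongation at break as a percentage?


142.1%

Extension = 92 - 38 = 54 mm
Elongation = 54 / 38 x 100 = 142.1%


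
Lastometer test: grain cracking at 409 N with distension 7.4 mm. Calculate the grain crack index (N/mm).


55.3 N/mm

Grain crack index = force / distension
Index = 409 / 7.4 = 55.3 N/mm


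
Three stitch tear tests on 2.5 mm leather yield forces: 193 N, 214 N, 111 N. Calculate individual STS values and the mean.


STS1 = 193 / 2.5 = 77.2 N/mm
STS2 = 214 / 2.5 = 85.6 N/mm
STS3 = 111 / 2.5 = 44.4 N/mm
Mean = (77.2 + 85.6 + 44.4) / 3 = 69.1 N/mm


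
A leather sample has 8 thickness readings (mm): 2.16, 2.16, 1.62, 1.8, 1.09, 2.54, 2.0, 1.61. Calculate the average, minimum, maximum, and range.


Average = 1.87 mm
Min = 1.09 mm
Max = 2.54 mm
Range = 1.45 mm

Sum = 14.98
Average = 14.98 / 8 = 1.87 mm
Minimum = 1.09 mm
Maximum = 2.54 mm
Range = 2.54 - 1.09 = 1.45 mm


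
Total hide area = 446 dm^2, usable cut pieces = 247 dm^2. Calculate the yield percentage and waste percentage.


Yield = 247 / 446 x 100 = 55.4%
Waste = 446 - 247 = 199 dm^2
Waste% = 100 - 55.4 = 44.6%


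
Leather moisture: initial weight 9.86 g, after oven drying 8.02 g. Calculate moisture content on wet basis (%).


Moisture = 9.86 - 8.02 = 1.84 g
MC = 1.84 / 9.86 x 100 = 18.7%


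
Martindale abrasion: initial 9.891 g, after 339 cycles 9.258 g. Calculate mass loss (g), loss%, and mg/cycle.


Mass loss = 0.633 g
Loss = 6.40%
Rate = 1.867 mg/cycle

Loss = 9.891 - 9.258 = 0.633 g
Loss% = 0.633 / 9.891 x 100 = 6.40%
Rate = 0.633 / 339 x 1000 = 1.867 mg/cycle


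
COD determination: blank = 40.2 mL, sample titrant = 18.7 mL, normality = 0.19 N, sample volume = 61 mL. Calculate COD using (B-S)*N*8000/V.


535.7 mg/L


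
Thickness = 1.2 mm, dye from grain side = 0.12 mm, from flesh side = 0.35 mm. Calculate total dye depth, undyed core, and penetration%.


Total dyed = 0.47 mm
Undyed core = 0.73 mm
Penetration = 39.2%


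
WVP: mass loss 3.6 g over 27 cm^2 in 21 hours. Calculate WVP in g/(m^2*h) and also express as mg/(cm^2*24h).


WVP = 3.6 / (27 x 21) x 10000 = 63.49 g/(m^2*h)
Mass loss in mg = 3.6 x 1000 = 3600 mg
Per cm^2 per 24h in mg: 3600 x 24 / (27 x 21) = 86400 / 567 = 152.38 mg/(cm^2*24h)


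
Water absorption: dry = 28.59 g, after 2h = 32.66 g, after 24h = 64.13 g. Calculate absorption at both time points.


WA (2h) = (32.66 - 28.59) / 28.59 x 100 = 14.2%
WA (24h) = (64.13 - 28.59) / 28.59 x 100 = 124.3%


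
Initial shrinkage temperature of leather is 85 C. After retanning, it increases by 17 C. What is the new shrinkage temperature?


102 C


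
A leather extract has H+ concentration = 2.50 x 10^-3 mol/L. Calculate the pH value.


pH = 2.60

pH = -log10[H+]
pH = -log10(2.50 x 10^-3) = 2.60


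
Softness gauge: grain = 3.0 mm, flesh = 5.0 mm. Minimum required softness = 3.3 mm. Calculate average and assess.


Average = (3.0 + 5.0) / 2 = 4.00 mm
Minimum = 3.3 mm
Meets requirement: Yes


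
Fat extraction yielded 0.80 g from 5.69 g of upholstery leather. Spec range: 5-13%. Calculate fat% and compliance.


Fat% = 0.80 / 5.69 x 100 = 14.1%
Spec range: 5-13%
Compliant: No


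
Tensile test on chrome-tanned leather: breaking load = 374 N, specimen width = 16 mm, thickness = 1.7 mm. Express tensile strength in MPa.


Cross-section = 16 x 1.7 = 27.2 mm^2
TS = 374 / 27.2 = 13.75 MPa
(1 N/mm^2 = 1 MPa)


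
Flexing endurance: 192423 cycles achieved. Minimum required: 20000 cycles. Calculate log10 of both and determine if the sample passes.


log10(192423) = 5.28
log10(20000) = 4.30
Passes: Yes


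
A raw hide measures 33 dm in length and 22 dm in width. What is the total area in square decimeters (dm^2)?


Area = length x width
Area = 33 x 22 = 726 dm^2


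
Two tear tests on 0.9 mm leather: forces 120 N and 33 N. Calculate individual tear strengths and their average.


Tear 1 = 133.3 N/mm
Tear 2 = 36.7 N/mm
Average = 85.0 N/mm


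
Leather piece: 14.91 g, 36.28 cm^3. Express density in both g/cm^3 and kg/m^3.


0.411 g/cm^3
411 kg/m^3

Density = 14.91 / 36.28 = 0.411 g/cm^3
Convert: 0.411 x 1000 = 411 kg/m^3


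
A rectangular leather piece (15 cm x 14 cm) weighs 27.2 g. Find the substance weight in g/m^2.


Area = 15 x 14 = 210 cm^2
SW = 27.2 / 210 x 10000 = 1295.2 g/m^2


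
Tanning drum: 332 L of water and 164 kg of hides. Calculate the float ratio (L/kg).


2.0


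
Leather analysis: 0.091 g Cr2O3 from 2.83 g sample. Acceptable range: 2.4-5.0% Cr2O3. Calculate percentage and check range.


Cr2O3 = 3.22%
Within range: Yes

Cr2O3% = 0.091 / 2.83 x 100 = 3.22%
Acceptable range: 2.4 to 5.0%
Within range: Yes


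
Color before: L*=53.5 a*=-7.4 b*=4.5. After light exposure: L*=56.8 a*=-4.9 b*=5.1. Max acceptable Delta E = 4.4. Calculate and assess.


dL = 3.3, da = 2.5, db = 0.6
dE = sqrt((3.3)^2 + (2.5)^2 + (0.6)^2) = 4.18
Max = 4.4
Passes: Yes


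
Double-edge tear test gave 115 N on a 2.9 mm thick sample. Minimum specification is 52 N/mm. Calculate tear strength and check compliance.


Tear strength = 115 / 2.9 = 39.7 N/mm
Required minimum = 52 N/mm
Compliant: No


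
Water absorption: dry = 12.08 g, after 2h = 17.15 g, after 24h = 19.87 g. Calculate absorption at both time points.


WA (2h) = (17.15 - 12.08) / 12.08 x 100 = 42.0%
WA (24h) = (19.87 - 12.08) / 12.08 x 100 = 64.5%


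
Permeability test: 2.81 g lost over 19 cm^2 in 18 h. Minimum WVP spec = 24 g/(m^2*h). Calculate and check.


WVP = 82.16 g/(m^2*h)
Meets specification: Yes

WVP = 2.81 / (19 x 18) x 10000 = 82.16 g/(m^2*h)
Minimum: 24 g/(m^2*h)
Meets spec: Yes


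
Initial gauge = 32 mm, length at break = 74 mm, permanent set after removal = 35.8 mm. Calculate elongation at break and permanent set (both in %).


Elongation at break = (74 - 32) / 32 x 100 = 131.3%
Permanent set = (35.8 - 32) / 32 x 100 = 11.9%


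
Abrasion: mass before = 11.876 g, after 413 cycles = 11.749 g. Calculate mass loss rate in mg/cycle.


Mass loss = 11.876 - 11.749 = 0.127 g
Rate = 0.127 / 413 x 1000 = 0.308 mg/cycle


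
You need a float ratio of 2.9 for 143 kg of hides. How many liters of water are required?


414.7 L

Water = hide weight x target ratio
Water = 143 x 2.9 = 414.7 L


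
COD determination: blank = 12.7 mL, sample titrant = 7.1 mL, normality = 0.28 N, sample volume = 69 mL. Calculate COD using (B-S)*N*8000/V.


COD = (12.7 - 7.1) x 0.28 x 8000 / 69
COD = 5.6 x 0.28 x 8000 / 69
COD = 181.8 mg/L


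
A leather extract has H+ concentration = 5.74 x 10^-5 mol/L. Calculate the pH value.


pH = -log10[H+]
pH = -log10(5.74 x 10^-5) = 4.24


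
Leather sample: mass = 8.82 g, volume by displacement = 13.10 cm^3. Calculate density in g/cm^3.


Density = mass / volume
Density = 8.82 / 13.10 = 0.673 g/cm^3


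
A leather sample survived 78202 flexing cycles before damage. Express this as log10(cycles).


4.89


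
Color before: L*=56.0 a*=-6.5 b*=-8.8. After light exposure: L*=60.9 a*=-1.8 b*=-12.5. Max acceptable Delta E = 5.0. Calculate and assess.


dL = 4.9, da = 4.7, db = -3.7
dE = sqrt((4.9)^2 + (4.7)^2 + (-3.7)^2) = 7.73
Max = 5.0
Passes: No


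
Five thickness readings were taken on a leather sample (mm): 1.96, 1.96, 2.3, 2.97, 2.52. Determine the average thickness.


Sum = 1.96 + 1.96 + 2.3 + 2.97 + 2.52 = 11.71
Average = 11.71 / 5 = 2.34 mm


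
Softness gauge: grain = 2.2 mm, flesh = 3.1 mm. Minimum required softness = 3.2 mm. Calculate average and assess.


Average softness = 2.65 mm
Meets requirement: No

Average = (2.2 + 3.1) / 2 = 2.65 mm
Minimum = 3.2 mm
Meets requirement: No


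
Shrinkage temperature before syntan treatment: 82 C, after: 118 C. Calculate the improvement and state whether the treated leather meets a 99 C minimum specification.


Improvement = 118 - 82 = 36 C
Spec check: 118 C >= 99 C? Yes


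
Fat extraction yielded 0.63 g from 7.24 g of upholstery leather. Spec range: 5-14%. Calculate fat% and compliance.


Fat content = 8.7%
Compliant: Yes

Fat% = 0.63 / 7.24 x 100 = 8.7%
Spec range: 5-14%
Compliant: Yes


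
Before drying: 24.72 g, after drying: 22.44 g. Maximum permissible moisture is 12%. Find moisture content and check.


MC = (24.72 - 22.44) / 24.72 x 100 = 9.2%
Maximum: 12%
Acceptable: Yes


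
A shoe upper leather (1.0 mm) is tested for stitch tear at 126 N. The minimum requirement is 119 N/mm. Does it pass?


STS = 126 / 1.0 = 126.0 N/mm
Minimum required: 119 N/mm
Passes: Yes


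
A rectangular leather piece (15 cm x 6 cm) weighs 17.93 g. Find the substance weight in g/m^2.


1992.2 g/m^2


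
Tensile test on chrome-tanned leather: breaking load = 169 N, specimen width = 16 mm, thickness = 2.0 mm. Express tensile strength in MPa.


5.28 MPa

Cross-section = 16 x 2.0 = 32.0 mm^2
TS = 169 / 32.0 = 5.28 MPa
(1 N/mm^2 = 1 MPa)


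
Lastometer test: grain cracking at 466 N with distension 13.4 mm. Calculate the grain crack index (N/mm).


Grain crack index = force / distension
Index = 466 / 13.4 = 34.8 N/mm


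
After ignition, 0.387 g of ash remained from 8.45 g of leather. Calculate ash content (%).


4.58%

Ash% = 0.387 / 8.45 x 100
Ash% = 4.58%


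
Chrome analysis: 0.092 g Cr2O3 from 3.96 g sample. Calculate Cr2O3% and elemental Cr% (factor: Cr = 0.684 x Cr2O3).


Cr2O3 = 2.32%
Cr = 1.59%

Cr2O3% = 0.092 / 3.96 x 100 = 2.32%
Cr% = 2.32 x 0.684 = 1.59%


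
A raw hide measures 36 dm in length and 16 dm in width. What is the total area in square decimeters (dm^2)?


Area = length x width
Area = 36 x 16 = 576 dm^2


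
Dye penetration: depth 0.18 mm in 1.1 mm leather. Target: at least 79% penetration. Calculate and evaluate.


Penetration = 16.4%
Meets target: No

Penetration = 0.18 / 1.1 x 100 = 16.4%
Target: 79%
Meets target: No


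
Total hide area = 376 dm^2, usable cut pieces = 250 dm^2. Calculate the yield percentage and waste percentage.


Yield = 66.5%
Waste = 33.5%


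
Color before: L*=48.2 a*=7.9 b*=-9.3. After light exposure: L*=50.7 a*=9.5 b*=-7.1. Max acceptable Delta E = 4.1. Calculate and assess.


Delta E = 3.69
Passes: Yes

dL = 2.5, da = 1.6, db = 2.2
dE = sqrt((2.5)^2 + (1.6)^2 + (2.2)^2) = 3.69
Max = 4.1
Passes: Yes


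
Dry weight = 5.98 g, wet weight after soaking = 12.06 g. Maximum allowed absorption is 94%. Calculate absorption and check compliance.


WA = (12.06 - 5.98) / 5.98 x 100 = 101.7%
Maximum allowed: 94%
Compliant: No


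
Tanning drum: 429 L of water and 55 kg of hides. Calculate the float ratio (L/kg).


Float ratio = water / hide weight
Ratio = 429 / 55 = 7.8


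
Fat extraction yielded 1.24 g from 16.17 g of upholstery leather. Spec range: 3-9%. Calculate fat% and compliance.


Fat content = 7.7%
Compliant: Yes

Fat% = 1.24 / 16.17 x 100 = 7.7%
Spec range: 3-9%
Compliant: Yes


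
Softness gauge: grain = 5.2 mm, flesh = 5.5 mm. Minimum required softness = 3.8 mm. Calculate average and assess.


Average softness = 5.35 mm
Meets requirement: Yes

Average = (5.2 + 5.5) / 2 = 5.35 mm
Minimum = 3.8 mm
Meets requirement: Yes


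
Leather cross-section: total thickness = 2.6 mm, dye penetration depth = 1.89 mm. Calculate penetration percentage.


Penetration% = 1.89 / 2.6 x 100
Penetration = 72.7%


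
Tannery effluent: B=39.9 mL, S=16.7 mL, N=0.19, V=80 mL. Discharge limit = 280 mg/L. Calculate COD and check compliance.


COD = 440.8 mg/L
Compliant: No

COD = (39.9 - 16.7) x 0.19 x 8000 / 80 = 440.8 mg/L
Limit: 280 mg/L
Compliant: No


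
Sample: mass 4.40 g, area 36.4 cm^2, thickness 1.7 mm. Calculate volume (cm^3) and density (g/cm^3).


Volume = 6.188 cm^3
Density = 0.711 g/cm^3

Thickness in cm = 1.7 / 10 = 0.17 cm
Volume = 36.4 x 0.17 = 6.188 cm^3
Density = 4.40 / 6.188 = 0.711 g/cm^3


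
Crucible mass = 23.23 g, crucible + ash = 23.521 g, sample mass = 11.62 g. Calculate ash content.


Ash mass = 0.291 g
Ash content = 2.50%

Ash mass = 23.521 - 23.23 = 0.291 g
Ash% = 0.291 / 11.62 x 100 = 2.50%


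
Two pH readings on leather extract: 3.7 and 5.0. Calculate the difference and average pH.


Difference = |3.7 - 5.0| = 1.3
Average = (3.7 + 5.0) / 2 = 4.35


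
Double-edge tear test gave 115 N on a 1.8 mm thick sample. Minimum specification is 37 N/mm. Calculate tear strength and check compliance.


Tear strength = 115 / 1.8 = 63.9 N/mm
Required minimum = 37 N/mm
Compliant: Yes


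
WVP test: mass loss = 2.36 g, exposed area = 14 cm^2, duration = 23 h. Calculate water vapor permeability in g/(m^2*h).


73.29 g/(m^2*h)

WVP = mass_loss / (area x time) x 10000
WVP = 2.36 / (14 x 23) x 10000
WVP = 2.36 / 322 x 10000 = 73.29 g/(m^2*h)


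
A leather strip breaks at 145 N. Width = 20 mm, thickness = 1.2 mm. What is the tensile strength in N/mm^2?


Cross-sectional area = 20 x 1.2 = 24.0 mm^2
Tensile strength = 145 / 24.0 = 6.04 N/mm^2


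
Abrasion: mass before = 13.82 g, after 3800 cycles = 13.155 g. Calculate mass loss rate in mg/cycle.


0.175 mg/cycle

Mass loss = 13.82 - 13.155 = 0.665 g
Rate = 0.665 / 3800 x 1000 = 0.175 mg/cycle


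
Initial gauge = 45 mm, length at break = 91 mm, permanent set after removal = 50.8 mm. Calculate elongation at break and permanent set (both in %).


Elongation at break = 102.2%
Permanent set = 12.9%

Elongation at break = (91 - 45) / 45 x 100 = 102.2%
Permanent set = (50.8 - 45) / 45 x 100 = 12.9%


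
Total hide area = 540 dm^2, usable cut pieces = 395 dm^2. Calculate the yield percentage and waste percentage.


Yield = 395 / 540 x 100 = 73.1%
Waste = 540 - 395 = 145 dm^2
Waste% = 100 - 73.1 = 26.9%


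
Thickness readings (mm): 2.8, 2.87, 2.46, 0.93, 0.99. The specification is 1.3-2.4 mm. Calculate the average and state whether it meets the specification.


Average = 2.01 mm
Within specification: Yes

Sum = 10.05
Average = 10.05 / 5 = 2.01 mm
Specification range: 1.3 to 2.4 mm
Within spec: Yes


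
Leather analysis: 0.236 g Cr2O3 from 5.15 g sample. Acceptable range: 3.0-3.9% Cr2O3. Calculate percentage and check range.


Cr2O3 = 4.58%
Within range: No


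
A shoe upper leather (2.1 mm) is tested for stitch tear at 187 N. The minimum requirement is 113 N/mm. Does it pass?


STS = 187 / 2.1 = 89.0 N/mm
Minimum required: 113 N/mm
Passes: No


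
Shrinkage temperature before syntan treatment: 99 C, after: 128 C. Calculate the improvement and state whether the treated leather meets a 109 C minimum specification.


Improvement = 128 - 99 = 29 C
Spec check: 128 C >= 109 C? Yes


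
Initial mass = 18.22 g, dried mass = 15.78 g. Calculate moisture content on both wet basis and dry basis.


Moisture lost = 18.22 - 15.78 = 2.44 g
Wet basis MC = 2.44 / 18.22 x 100 = 13.4%
Dry basis MC = 2.44 / 15.78 x 100 = 15.5%


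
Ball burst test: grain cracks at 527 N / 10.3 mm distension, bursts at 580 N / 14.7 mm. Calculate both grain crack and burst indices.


Crack index = 527 / 10.3 = 51.2 N/mm
Burst index = 580 / 14.7 = 39.5 N/mm


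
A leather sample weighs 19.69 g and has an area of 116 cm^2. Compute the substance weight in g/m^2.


1697.4 g/m^2

Substance weight = mass / area x 10000
SW = 19.69 / 116 x 10000
SW = 1697.4 g/m^2


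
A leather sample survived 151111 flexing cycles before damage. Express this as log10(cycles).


5.18

log10(151111) = 5.18


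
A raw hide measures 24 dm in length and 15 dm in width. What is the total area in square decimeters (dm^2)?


360 dm^2


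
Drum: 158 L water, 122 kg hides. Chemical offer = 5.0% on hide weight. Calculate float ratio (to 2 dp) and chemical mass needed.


Float ratio = 1.30
Chemical needed = 6.1 kg


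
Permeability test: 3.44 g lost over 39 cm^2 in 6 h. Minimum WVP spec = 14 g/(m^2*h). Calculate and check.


WVP = 147.01 g/(m^2*h)
Meets specification: Yes


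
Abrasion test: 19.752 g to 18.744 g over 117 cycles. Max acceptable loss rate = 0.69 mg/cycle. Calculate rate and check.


Loss = 19.752 - 18.744 = 1.008 g
Rate = 1.008 g / 117 cycles x 1000 = 8.615 mg/cycle
Max = 0.69 mg/cycle
Passes: No


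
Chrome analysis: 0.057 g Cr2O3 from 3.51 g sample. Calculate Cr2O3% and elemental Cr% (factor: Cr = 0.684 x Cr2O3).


Cr2O3% = 0.057 / 3.51 x 100 = 1.62%
Cr% = 1.62 x 0.684 = 1.11%


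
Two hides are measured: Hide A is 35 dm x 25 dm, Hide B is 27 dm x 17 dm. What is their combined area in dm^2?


Hide A area = 35 x 25 = 875 dm^2
Hide B area = 27 x 17 = 459 dm^2
Total = 875 + 459 = 1334 dm^2


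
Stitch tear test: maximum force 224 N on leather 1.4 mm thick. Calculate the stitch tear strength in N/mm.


Stitch tear strength = force / thickness
STS = 224 / 1.4 = 160.0 N/mm


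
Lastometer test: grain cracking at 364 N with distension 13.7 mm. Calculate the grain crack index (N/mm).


26.6 N/mm

Grain crack index = force / distension
Index = 364 / 13.7 = 26.6 N/mm


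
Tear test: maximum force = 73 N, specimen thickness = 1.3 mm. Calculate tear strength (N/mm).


Tear strength = force / thickness
Tear = 73 / 1.3 = 56.2 N/mm


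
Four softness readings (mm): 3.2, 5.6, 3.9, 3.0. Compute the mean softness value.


3.93 mm

Sum = 3.2 + 5.6 + 3.9 + 3.0
Mean = 15.7 / 4 = 3.93 mm


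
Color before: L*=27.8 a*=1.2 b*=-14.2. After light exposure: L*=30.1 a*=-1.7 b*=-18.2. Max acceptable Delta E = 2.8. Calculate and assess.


Delta E = 5.45
Passes: No

dL = 2.3, da = -2.9, db = -4.0
dE = sqrt((2.3)^2 + (-2.9)^2 + (-4.0)^2) = 5.45
Max = 2.8
Passes: No


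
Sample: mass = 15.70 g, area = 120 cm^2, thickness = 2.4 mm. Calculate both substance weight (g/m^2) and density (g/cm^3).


Substance weight = 1308.3 g/m^2
Density = 0.545 g/cm^3

SW = 15.70 / 120 x 10000 = 1308.3 g/m^2
Volume = 120 x 2.4 / 10 = 28.80 cm^3
Density = 15.70 / 28.80 = 0.545 g/cm^3


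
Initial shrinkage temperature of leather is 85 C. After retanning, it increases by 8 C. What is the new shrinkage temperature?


93 C

New Ts = 85 + 8 = 93 C


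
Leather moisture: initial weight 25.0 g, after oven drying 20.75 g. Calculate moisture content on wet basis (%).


Moisture = 25.0 - 20.75 = 4.25 g
MC = 4.25 / 25.0 x 100 = 17.0%


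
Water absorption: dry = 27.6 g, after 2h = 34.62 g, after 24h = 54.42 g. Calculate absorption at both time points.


2h absorption = 25.4%
24h absorption = 97.2%

WA (2h) = (34.62 - 27.6) / 27.6 x 100 = 25.4%
WA (24h) = (54.42 - 27.6) / 27.6 x 100 = 97.2%


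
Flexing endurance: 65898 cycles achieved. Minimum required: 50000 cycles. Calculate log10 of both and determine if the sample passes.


log10(65898) = 4.82
log10(50000) = 4.70
Passes: Yes


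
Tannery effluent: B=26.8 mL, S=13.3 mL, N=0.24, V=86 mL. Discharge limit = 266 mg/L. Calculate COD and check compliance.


COD = (26.8 - 13.3) x 0.24 x 8000 / 86 = 301.4 mg/L
Limit: 266 mg/L
Compliant: No


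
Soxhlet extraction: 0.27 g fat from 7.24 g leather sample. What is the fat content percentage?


3.7%

Fat content = 0.27 / 7.24 x 100
Fat = 3.7%


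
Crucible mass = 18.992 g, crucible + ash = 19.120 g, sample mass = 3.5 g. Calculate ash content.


Ash mass = 19.120 - 18.992 = 0.128 g
Ash% = 0.128 / 3.5 x 100 = 3.66%


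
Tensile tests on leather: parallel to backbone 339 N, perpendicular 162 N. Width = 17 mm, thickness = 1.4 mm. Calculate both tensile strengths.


Area = 17 x 1.4 = 23.8 mm^2
TS (parallel) = 339 / 23.8 = 14.24 N/mm^2
TS (perpendicular) = 162 / 23.8 = 6.81 N/mm^2


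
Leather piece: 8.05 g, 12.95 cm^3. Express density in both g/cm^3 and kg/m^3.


0.622 g/cm^3
622 kg/m^3

Density = 8.05 / 12.95 = 0.622 g/cm^3
Convert: 0.622 x 1000 = 622 kg/m^3


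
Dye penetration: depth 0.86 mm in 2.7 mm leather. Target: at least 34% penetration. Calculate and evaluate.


Penetration = 31.9%
Meets target: No

Penetration = 0.86 / 2.7 x 100 = 31.9%
Target: 34%
Meets target: No


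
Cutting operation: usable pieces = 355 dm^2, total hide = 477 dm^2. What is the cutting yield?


74.4%

Yield = usable / total x 100
Yield = 355 / 477 x 100 = 74.4%


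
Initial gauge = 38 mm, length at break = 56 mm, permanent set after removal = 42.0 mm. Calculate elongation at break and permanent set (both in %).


Elongation at break = (56 - 38) / 38 x 100 = 47.4%
Permanent set = (42.0 - 38) / 38 x 100 = 10.5%


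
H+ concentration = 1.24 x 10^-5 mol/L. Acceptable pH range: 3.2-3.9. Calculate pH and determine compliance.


pH = 4.91
Compliant: No

pH = -log10(1.24 x 10^-5) = 4.91
Range: 3.2 to 3.9
Compliant: No


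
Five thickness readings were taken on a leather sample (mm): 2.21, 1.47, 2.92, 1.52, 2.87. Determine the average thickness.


Sum = 2.21 + 1.47 + 2.92 + 1.52 + 2.87 = 10.99
Average = 10.99 / 5 = 2.20 mm


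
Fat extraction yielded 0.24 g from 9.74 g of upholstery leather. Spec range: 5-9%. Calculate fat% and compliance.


Fat content = 2.5%
Compliant: No


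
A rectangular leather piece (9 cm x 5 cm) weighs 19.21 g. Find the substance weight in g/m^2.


Area = 9 x 5 = 45 cm^2
SW = 19.21 / 45 x 10000 = 4268.9 g/m^2


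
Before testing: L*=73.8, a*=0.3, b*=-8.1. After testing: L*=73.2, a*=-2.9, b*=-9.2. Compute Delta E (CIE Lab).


dL = 73.2 - 73.8 = -0.6
da = -2.9 - 0.3 = -3.2
db = -9.2 - (-8.1) = -1.1
dE = sqrt((-0.6)^2 + (-3.2)^2 + (-1.1)^2) = 3.44


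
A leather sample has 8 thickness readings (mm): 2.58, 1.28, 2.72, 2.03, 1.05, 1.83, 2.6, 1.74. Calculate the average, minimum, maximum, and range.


Sum = 15.83
Average = 15.83 / 8 = 1.98 mm
Minimum = 1.05 mm
Maximum = 2.72 mm
Range = 2.72 - 1.05 = 1.67 mm
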